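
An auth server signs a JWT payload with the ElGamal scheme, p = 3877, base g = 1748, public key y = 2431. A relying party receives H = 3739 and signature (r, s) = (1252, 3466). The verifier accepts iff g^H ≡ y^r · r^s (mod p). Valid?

Left side g^H mod p:
1748^2 = 3055504 ≡ 428
1748^4 ≡ 428^2 = 183184 ≡ 965
1748^8 ≡ 965^2 = 931225 ≡ 745
1748^16 ≡ 745^2 = 555025 ≡ 614
1748^32 ≡ 614^2 = 376996 ≡ 927
1748^64 ≡ 927^2 = 859329 ≡ 2512
1748^128 ≡ 2512^2 = 6310144 ≡ 2265
1748^256 ≡ 2265^2 = 5130225 ≡ 954
1748^512 ≡ 954^2 = 910116 ≡ 2898
1748^1024 ≡ 2898^2 = 8398404 ≡ 822
1748^2048 ≡ 822^2 = 675684 ≡ 1086
3739 = 2048 + 1024 + 512 + 128 + 16 + 8 + 2 + 1, so 1748^3739 ≡ 1086·822·2898·2265·614·745·428·1748 ≡ 1311 (mod 3877)
Right side y^r · r^s mod p:
2431^2 = 5909761 ≡ 1213
2431^4 ≡ 1213^2 = 1471369 ≡ 1986
2431^8 ≡ 1986^2 = 3944196 ≡ 1287
2431^16 ≡ 1287^2 = 1656369 ≡ 890
2431^32 ≡ 890^2 = 792100 ≡ 1192
2431^64 ≡ 1192^2 = 1420864 ≡ 1882
2431^128 ≡ 1882^2 = 3541924 ≡ 2223
2431^256 ≡ 2223^2 = 4941729 ≡ 2431
2431^512 ≡ 2431^2 = 5909761 ≡ 1213
2431^1024 ≡ 1213^2 = 1471369 ≡ 1986
1252 = 1024 + 128 + 64 + 32 + 4, so 2431^1252 ≡ 1986·2223·1882·1192·1986 ≡ 1984 (mod 3877)
1252^2 = 1567504 ≡ 1196
1252^4 ≡ 1196^2 = 1430416 ≡ 3680
1252^8 ≡ 3680^2 = 13542400 ≡ 39
1252^16 ≡ 39^2 = 1521
1252^32 ≡ 1521^2 = 2313441 ≡ 2749
1252^64 ≡ 2749^2 = 7557001 ≡ 728
1252^128 ≡ 728^2 = 529984 ≡ 2712
1252^256 ≡ 2712^2 = 7354944 ≡ 275
1252^512 ≡ 275^2 = 75625 ≡ 1962
1252^1024 ≡ 1962^2 = 3849444 ≡ 3460
1252^2048 ≡ 3460^2 = 11971600 ≡ 3301
3466 = 2048 + 1024 + 256 + 128 + 8 + 2, so 1252^3466 ≡ 3301·3460·275·2712·39·1196 ≡ 1389 (mod 3877)
1984·1389 = 2755776 ≡ 3106 (mod 3877)
1311 ≠ 3106, so verification fails.

no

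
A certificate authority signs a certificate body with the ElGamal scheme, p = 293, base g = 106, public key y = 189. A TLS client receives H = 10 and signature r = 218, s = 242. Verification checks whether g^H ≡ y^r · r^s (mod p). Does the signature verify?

Left side g^H mod p:
Squares mod 293: 106^1≡106, 106^2≡102, 106^4≡149, 106^8≡226
10 = 8 + 2, so 106^10 ≡ 226·102 ≡ 198 (mod 293)
Right side y^r · r^s mod p:
Squares mod 293: 189^1≡189, 189^2≡268, 189^4≡39, 189^8≡56, 189^16≡206, 189^32≡244, 189^64≡57, 189^128≡26
218 = 128 + 64 + 16 + 8 + 2, so 189^218 ≡ 26·57·206·56·268 ≡ 262 (mod 293)
Squares mod 293: 218^1≡218, 218^2≡58, 218^4≡141, 218^8≡250, 218^16≡91, 218^32≡77, 218^64≡69, 218^128≡73
242 = 128 + 64 + 32 + 16 + 2, so 218^242 ≡ 73·69·77·91·58 ≡ 254 (mod 293)
262·254 = 66548 ≡ 37 (mod 293)
198 ≠ 37, so verification fails.

does not verify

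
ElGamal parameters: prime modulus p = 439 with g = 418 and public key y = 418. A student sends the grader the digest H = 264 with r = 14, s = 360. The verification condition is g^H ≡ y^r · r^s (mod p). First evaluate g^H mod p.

Squares mod 439: 418^1≡418, 418^2≡2, 418^4≡4, 418^8≡16, 418^16≡256, 418^32≡125, 418^64≡260, 418^128≡433, 418^256≡36
264 = 256 + 8, so 418^264 ≡ 36·16 ≡ 137 (mod 439)

137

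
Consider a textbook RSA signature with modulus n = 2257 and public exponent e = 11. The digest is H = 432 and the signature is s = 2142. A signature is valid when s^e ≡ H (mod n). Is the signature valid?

Squares mod 2257: s^1≡2142, s^2≡1940, s^4≡1181, s^8≡2192
11 = 8 + 2 + 1, so s^11 ≡ 2192·1940·2142 ≡ 275 (mod 2257)
275 ≠ 432, so verification fails.

invalid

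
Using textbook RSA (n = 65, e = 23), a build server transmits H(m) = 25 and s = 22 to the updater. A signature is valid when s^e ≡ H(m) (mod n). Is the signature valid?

s^2 ≡ 22^2 = 484 ≡ 29
s^4 ≡ 29^2 = 841 ≡ 61
s^8 ≡ 61^2 = 3721 ≡ 16
s^16 ≡ 16^2 = 256 ≡ 61
23 = 16 + 4 + 2 + 1, so s^23 ≡ 61·61·29·22 ≡ 3 (mod 65)
s^23 mod 65 = 3, but H(m) = 25.

invalid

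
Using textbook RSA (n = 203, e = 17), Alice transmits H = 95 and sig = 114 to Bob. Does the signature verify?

sig^2 ≡ 114^2 = 12996 ≡ 4
sig^4 ≡ 4^2 = 16
sig^8 ≡ 16^2 = 256 ≡ 53
sig^16 ≡ 53^2 = 2809 ≡ 170
17 = 16 + 1, so sig^17 ≡ 170·114 ≡ 95 (mod 203)
Since 95 equals the digest 95, verification succeeds.

verifies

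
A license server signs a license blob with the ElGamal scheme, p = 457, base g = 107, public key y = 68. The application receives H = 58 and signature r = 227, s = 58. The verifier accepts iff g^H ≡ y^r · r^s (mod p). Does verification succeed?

Left side g^H mod p:
107^2 = 11449 ≡ 24
107^4 ≡ 24^2 = 576 ≡ 119
107^8 ≡ 119^2 = 14161 ≡ 451
107^16 ≡ 451^2 = 203401 ≡ 36
107^32 ≡ 36^2 = 1296 ≡ 382
58 = 32 + 16 + 8 + 2, so 107^58 ≡ 382·36·451·24 ≡ 350 (mod 457)
Right side y^r · r^s mod p:
68^2 = 4624 ≡ 54
68^4 ≡ 54^2 = 2916 ≡ 174
68^8 ≡ 174^2 = 30276 ≡ 114
68^16 ≡ 114^2 = 12996 ≡ 200
68^32 ≡ 200^2 = 40000 ≡ 241
68^64 ≡ 241^2 = 58081 ≡ 42
68^128 ≡ 42^2 = 1764 ≡ 393
227 = 128 + 64 + 32 + 2 + 1, so 68^227 ≡ 393·42·241·54·68 ≡ 289 (mod 457)
227^2 = 51529 ≡ 345
227^4 ≡ 345^2 = 119025 ≡ 205
227^8 ≡ 205^2 = 42025 ≡ 438
227^16 ≡ 438^2 = 191844 ≡ 361
227^32 ≡ 361^2 = 130321 ≡ 76
58 = 32 + 16 + 8 + 2, so 227^58 ≡ 76·361·438·345 ≡ 230 (mod 457)
289·230 = 66470 ≡ 205 (mod 457)
350 ≠ 205, so verification fails.

fails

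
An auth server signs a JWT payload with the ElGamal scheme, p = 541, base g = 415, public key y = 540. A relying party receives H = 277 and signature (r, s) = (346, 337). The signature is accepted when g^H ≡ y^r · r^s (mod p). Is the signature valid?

Left side g^H mod p:
415^277 mod 541 = 365
Right side y^r · r^s mod p:
540^346 mod 541 = 1
346^337 mod 541 = 458
1·458 = 458 ≡ 458 (mod 541)
365 ≠ 458, so verification fails.

invalid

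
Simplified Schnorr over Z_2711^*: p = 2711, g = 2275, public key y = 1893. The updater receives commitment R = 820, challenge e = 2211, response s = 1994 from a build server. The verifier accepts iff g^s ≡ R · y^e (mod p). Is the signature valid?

invalid

g^s mod p:
2275^1994 mod 2711 = 1083
R · y^e mod p:
1893^2211 mod 2711 = 1738
820·1738 = 1425160 ≡ 1885 (mod 2711)
1083 ≠ 1885; the check fails.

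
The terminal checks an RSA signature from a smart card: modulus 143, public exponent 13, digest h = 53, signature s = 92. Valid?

yes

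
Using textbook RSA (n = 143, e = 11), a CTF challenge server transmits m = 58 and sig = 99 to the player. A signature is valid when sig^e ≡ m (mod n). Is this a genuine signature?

forged

Squares mod 143: sig^1≡99, sig^2≡77, sig^4≡66, sig^8≡66
11 = 8 + 2 + 1, so sig^11 ≡ 66·77·99 ≡ 44 (mod 143)
sig^11 mod 143 = 44, but m = 58.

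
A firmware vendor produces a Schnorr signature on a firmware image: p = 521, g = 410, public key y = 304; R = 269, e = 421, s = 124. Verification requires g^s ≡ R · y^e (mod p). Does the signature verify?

g^s mod p:
410^2 = 168100 ≡ 338
410^4 ≡ 338^2 = 114244 ≡ 145
410^8 ≡ 145^2 = 21025 ≡ 185
410^16 ≡ 185^2 = 34225 ≡ 360
410^32 ≡ 360^2 = 129600 ≡ 392
410^64 ≡ 392^2 = 153664 ≡ 490
124 = 64 + 32 + 16 + 8 + 4, so 410^124 ≡ 490·392·360·185·145 ≡ 21 (mod 521)
R · y^e mod p:
304^2 = 92416 ≡ 199
304^4 ≡ 199^2 = 39601 ≡ 5
304^8 ≡ 5^2 = 25
304^16 ≡ 25^2 = 625 ≡ 104
304^32 ≡ 104^2 = 10816 ≡ 396
304^64 ≡ 396^2 = 156816 ≡ 516
304^128 ≡ 516^2 = 266256 ≡ 25
304^256 ≡ 25^2 = 625 ≡ 104
421 = 256 + 128 + 32 + 4 + 1, so 304^421 ≡ 104·25·396·5·304 ≡ 217 (mod 521)
269·217 = 58373 ≡ 21 (mod 521)
21 ≡ 21 (mod 521); signature holds.

verifies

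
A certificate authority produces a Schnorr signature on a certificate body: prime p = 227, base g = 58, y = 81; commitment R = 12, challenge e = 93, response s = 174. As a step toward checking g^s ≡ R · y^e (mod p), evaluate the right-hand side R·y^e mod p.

81^2 = 6561 ≡ 205
81^4 ≡ 205^2 = 42025 ≡ 30
81^8 ≡ 30^2 = 900 ≡ 219
81^16 ≡ 219^2 = 47961 ≡ 64
81^32 ≡ 64^2 = 4096 ≡ 10
81^64 ≡ 10^2 = 100
93 = 64 + 16 + 8 + 4 + 1, so 81^93 ≡ 100·64·219·30·81 ≡ 203 (mod 227)
R · y^e ≡ 12·203 = 2436 ≡ 166 (mod 227)

166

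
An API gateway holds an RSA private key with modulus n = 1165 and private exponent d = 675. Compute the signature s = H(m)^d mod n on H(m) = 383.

Squares mod 1165: (H(m))^1≡383, (H(m))^2≡1064, (H(m))^4≡881, (H(m))^8≡271, (H(m))^16≡46, (H(m))^32≡951, (H(m))^64≡361, (H(m))^128≡1006, (H(m))^256≡816, (H(m))^512≡641
675 = 512 + 128 + 32 + 2 + 1, so (H(m))^675 ≡ 641·1006·951·1064·383 ≡ 922 (mod 1165)

922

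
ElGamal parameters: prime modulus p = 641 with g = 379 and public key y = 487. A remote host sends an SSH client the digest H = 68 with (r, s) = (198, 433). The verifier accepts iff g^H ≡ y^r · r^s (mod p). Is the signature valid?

invalid

Left side g^H mod p:
379^2 = 143641 ≡ 57
379^4 ≡ 57^2 = 3249 ≡ 44
379^8 ≡ 44^2 = 1936 ≡ 13
379^16 ≡ 13^2 = 169
379^32 ≡ 169^2 = 28561 ≡ 357
379^64 ≡ 357^2 = 127449 ≡ 531
68 = 64 + 4, so 379^68 ≡ 531·44 ≡ 288 (mod 641)
Right side y^r · r^s mod p:
487^2 = 237169 ≡ 640
487^4 ≡ 640^2 = 409600 ≡ 1
487^8 ≡ 1^2 = 1
487^16 ≡ 1^2 = 1
487^32 ≡ 1^2 = 1
487^64 ≡ 1^2 = 1
487^128 ≡ 1^2 = 1
198 = 128 + 64 + 4 + 2, so 487^198 ≡ 1·1·1·640 ≡ 640 (mod 641)
198^2 = 39204 ≡ 103
198^4 ≡ 103^2 = 10609 ≡ 353
198^8 ≡ 353^2 = 124609 ≡ 255
198^16 ≡ 255^2 = 65025 ≡ 284
198^32 ≡ 284^2 = 80656 ≡ 531
198^64 ≡ 531^2 = 281961 ≡ 562
198^128 ≡ 562^2 = 315844 ≡ 472
198^256 ≡ 472^2 = 222784 ≡ 357
433 = 256 + 128 + 32 + 16 + 1, so 198^433 ≡ 357·472·531·284·198 ≡ 627 (mod 641)
640·627 = 401280 ≡ 14 (mod 641)
288 ≠ 14, so verification fails.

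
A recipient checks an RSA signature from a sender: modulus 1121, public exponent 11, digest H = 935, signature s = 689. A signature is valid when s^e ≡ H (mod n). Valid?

no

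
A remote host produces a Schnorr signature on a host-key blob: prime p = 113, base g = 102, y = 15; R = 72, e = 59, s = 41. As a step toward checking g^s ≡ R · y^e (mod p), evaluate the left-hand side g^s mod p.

50

102^2 = 10404 ≡ 8
102^4 ≡ 8^2 = 64
102^8 ≡ 64^2 = 4096 ≡ 28
102^16 ≡ 28^2 = 784 ≡ 106
102^32 ≡ 106^2 = 11236 ≡ 49
41 = 32 + 8 + 1, so 102^41 ≡ 49·28·102 ≡ 50 (mod 113)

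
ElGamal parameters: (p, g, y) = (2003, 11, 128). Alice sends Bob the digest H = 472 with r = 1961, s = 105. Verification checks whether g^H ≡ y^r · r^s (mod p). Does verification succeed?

passes

Left side g^H mod p:
Squares mod 2003: 11^1≡11, 11^2≡121, 11^4≡620, 11^8≡1827, 11^16≡931, 11^32≡1465, 11^64≡1012, 11^128≡611, 11^256≡763
472 = 256 + 128 + 64 + 16 + 8, so 11^472 ≡ 763·611·1012·931·1827 ≡ 1035 (mod 2003)
Right side y^r · r^s mod p:
Squares mod 2003: 128^1≡128, 128^2≡360, 128^4≡1408, 128^8≡1497, 128^16≡1655, 128^32≡924, 128^64≡498, 128^128≡1635, 128^256≡1223, 128^512≡1491, 128^1024≡1754
1961 = 1024 + 512 + 256 + 128 + 32 + 8 + 1, so 128^1961 ≡ 1754·1491·1223·1635·924·1497·128 ≡ 1002 (mod 2003)
Squares mod 2003: 1961^1≡1961, 1961^2≡1764, 1961^4≡1037, 1961^8≡1761, 1961^16≡477, 1961^32≡1190, 1961^64≡1982
105 = 64 + 32 + 8 + 1, so 1961^105 ≡ 1982·1190·1761·1961 ≡ 67 (mod 2003)
1002·67 = 67134 ≡ 1035 (mod 2003)
1035 ≡ 1035 (mod 2003), so the signature is genuine.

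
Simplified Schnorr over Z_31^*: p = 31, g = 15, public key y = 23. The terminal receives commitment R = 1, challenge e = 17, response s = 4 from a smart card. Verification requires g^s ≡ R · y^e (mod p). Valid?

g^s mod p:
15^2 = 225 ≡ 8
15^4 ≡ 8^2 = 64 ≡ 2
R · y^e mod p:
23^2 = 529 ≡ 2
23^4 ≡ 2^2 = 4
23^8 ≡ 4^2 = 16
23^16 ≡ 16^2 = 256 ≡ 8
17 = 16 + 1, so 23^17 ≡ 8·23 ≡ 29 (mod 31)
1·29 = 29 ≡ 29 (mod 31)
2 ≠ 29; the check fails.

no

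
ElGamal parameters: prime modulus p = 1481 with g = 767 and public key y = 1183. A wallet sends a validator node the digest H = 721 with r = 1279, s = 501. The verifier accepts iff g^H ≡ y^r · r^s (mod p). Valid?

yes

Left side g^H mod p:
767^2 = 588289 ≡ 332
767^4 ≡ 332^2 = 110224 ≡ 630
767^8 ≡ 630^2 = 396900 ≡ 1473
767^16 ≡ 1473^2 = 2169729 ≡ 64
767^32 ≡ 64^2 = 4096 ≡ 1134
767^64 ≡ 1134^2 = 1285956 ≡ 448
767^128 ≡ 448^2 = 200704 ≡ 769
767^256 ≡ 769^2 = 591361 ≡ 442
767^512 ≡ 442^2 = 195364 ≡ 1353
721 = 512 + 128 + 64 + 16 + 1, so 767^721 ≡ 1353·769·448·64·767 ≡ 776 (mod 1481)
Right side y^r · r^s mod p:
1183^2 = 1399489 ≡ 1425
1183^4 ≡ 1425^2 = 2030625 ≡ 174
1183^8 ≡ 174^2 = 30276 ≡ 656
1183^16 ≡ 656^2 = 430336 ≡ 846
1183^32 ≡ 846^2 = 715716 ≡ 393
1183^64 ≡ 393^2 = 154449 ≡ 425
1183^128 ≡ 425^2 = 180625 ≡ 1424
1183^256 ≡ 1424^2 = 2027776 ≡ 287
1183^512 ≡ 287^2 = 82369 ≡ 914
1183^1024 ≡ 914^2 = 835396 ≡ 112
1279 = 1024 + 128 + 64 + 32 + 16 + 8 + 4 + 2 + 1, so 1183^1279 ≡ 112·1424·425·393·846·656·174·1425·1183 ≡ 737 (mod 1481)
1279^2 = 1635841 ≡ 817
1279^4 ≡ 817^2 = 667489 ≡ 1039
1279^8 ≡ 1039^2 = 1079521 ≡ 1353
1279^16 ≡ 1353^2 = 1830609 ≡ 93
1279^32 ≡ 93^2 = 8649 ≡ 1244
1279^64 ≡ 1244^2 = 1547536 ≡ 1372
1279^128 ≡ 1372^2 = 1882384 ≡ 33
1279^256 ≡ 33^2 = 1089
501 = 256 + 128 + 64 + 32 + 16 + 4 + 1, so 1279^501 ≡ 1089·33·1372·1244·93·1039·1279 ≡ 413 (mod 1481)
737·413 = 304381 ≡ 776 (mod 1481)
776 ≡ 776 (mod 1481), so the signature is genuine.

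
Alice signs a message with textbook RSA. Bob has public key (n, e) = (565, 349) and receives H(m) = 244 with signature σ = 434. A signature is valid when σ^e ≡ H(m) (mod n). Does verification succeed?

passes

σ^349 mod 565 = 244
Since 244 equals the digest 244, verification succeeds.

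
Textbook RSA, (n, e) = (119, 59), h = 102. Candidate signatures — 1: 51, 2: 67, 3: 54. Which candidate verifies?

1

Candidate 1: Squares mod 119: 51^1≡51, 51^2≡102, 51^4≡51, 51^8≡102, 51^16≡51, 51^32≡102; 59 = 32 + 16 + 8 + 2 + 1, so 51^59 ≡ 102·51·102·102·51 ≡ 102 (mod 119)
  → matches h = 102
Candidate 2: Squares mod 119: 67^1≡67, 67^2≡86, 67^4≡18, 67^8≡86, 67^16≡18, 67^32≡86; 59 = 32 + 16 + 8 + 2 + 1, so 67^59 ≡ 86·18·86·86·67 ≡ 16 (mod 119)
Candidate 3: Squares mod 119: 54^1≡54, 54^2≡60, 54^4≡30, 54^8≡67, 54^16≡86, 54^32≡18; 59 = 32 + 16 + 8 + 2 + 1, so 54^59 ≡ 18·86·67·60·54 ≡ 24 (mod 119)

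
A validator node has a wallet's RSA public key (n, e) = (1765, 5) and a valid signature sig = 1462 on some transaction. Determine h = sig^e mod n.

1102

Squares mod 1765: sig^1≡1462, sig^2≡29, sig^4≡841
5 = 4 + 1, so sig^5 ≡ 841·1462 ≡ 1102 (mod 1765)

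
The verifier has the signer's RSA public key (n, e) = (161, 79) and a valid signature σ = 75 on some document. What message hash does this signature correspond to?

82

σ^2 ≡ 75^2 = 5625 ≡ 151
σ^4 ≡ 151^2 = 22801 ≡ 100
σ^8 ≡ 100^2 = 10000 ≡ 18
σ^16 ≡ 18^2 = 324 ≡ 2
σ^32 ≡ 2^2 = 4
σ^64 ≡ 4^2 = 16
79 = 64 + 8 + 4 + 2 + 1, so σ^79 ≡ 16·18·100·151·75 ≡ 82 (mod 161)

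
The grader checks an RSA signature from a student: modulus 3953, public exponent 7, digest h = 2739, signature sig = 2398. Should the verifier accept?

sig^2 ≡ 2398^2 = 5750404 ≡ 2742
sig^4 ≡ 2742^2 = 7518564 ≡ 3911
7 = 4 + 2 + 1, so sig^7 ≡ 3911·2742·2398 ≡ 1214 (mod 3953)
The recovered value 1214 does not match the digest 2739.

reject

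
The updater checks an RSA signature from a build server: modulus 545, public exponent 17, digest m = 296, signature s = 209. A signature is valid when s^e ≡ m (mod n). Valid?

Squares mod 545: s^1≡209, s^2≡81, s^4≡21, s^8≡441, s^16≡461
17 = 16 + 1, so s^17 ≡ 461·209 ≡ 429 (mod 545)
429 ≠ 296, so verification fails.

no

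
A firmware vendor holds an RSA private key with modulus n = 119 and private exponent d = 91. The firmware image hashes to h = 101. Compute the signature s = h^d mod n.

101

h^91 mod 119 = 101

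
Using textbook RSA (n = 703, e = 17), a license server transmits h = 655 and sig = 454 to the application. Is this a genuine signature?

genuine

sig^2 ≡ 454^2 = 206116 ≡ 137
sig^4 ≡ 137^2 = 18769 ≡ 491
sig^8 ≡ 491^2 = 241081 ≡ 655
sig^16 ≡ 655^2 = 429025 ≡ 195
17 = 16 + 1, so sig^17 ≡ 195·454 ≡ 655 (mod 703)
655 = h, so the signature checks out.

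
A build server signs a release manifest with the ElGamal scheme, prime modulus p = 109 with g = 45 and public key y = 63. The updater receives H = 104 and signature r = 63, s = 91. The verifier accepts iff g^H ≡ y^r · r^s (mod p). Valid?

yes

Left side g^H mod p:
45^2 = 2025 ≡ 63
45^4 ≡ 63^2 = 3969 ≡ 45
45^8 ≡ 45^2 = 2025 ≡ 63
45^16 ≡ 63^2 = 3969 ≡ 45
45^32 ≡ 45^2 = 2025 ≡ 63
45^64 ≡ 63^2 = 3969 ≡ 45
104 = 64 + 32 + 8, so 45^104 ≡ 45·63·63 ≡ 63 (mod 109)
Right side y^r · r^s mod p:
63^2 = 3969 ≡ 45
63^4 ≡ 45^2 = 2025 ≡ 63
63^8 ≡ 63^2 = 3969 ≡ 45
63^16 ≡ 45^2 = 2025 ≡ 63
63^32 ≡ 63^2 = 3969 ≡ 45
63 = 32 + 16 + 8 + 4 + 2 + 1, so 63^63 ≡ 45·63·45·63·45·63 ≡ 1 (mod 109)
63^2 = 3969 ≡ 45
63^4 ≡ 45^2 = 2025 ≡ 63
63^8 ≡ 63^2 = 3969 ≡ 45
63^16 ≡ 45^2 = 2025 ≡ 63
63^32 ≡ 63^2 = 3969 ≡ 45
63^64 ≡ 45^2 = 2025 ≡ 63
91 = 64 + 16 + 8 + 2 + 1, so 63^91 ≡ 63·63·45·45·63 ≡ 63 (mod 109)
1·63 = 63 ≡ 63 (mod 109)
63 ≡ 63 (mod 109), so the signature is genuine.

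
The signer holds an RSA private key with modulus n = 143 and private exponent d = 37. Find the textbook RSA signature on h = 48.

h^2 ≡ 48^2 = 2304 ≡ 16
h^4 ≡ 16^2 = 256 ≡ 113
h^8 ≡ 113^2 = 12769 ≡ 42
h^16 ≡ 42^2 = 1764 ≡ 48
h^32 ≡ 48^2 = 2304 ≡ 16
37 = 32 + 4 + 1, so h^37 ≡ 16·113·48 ≡ 126 (mod 143)

126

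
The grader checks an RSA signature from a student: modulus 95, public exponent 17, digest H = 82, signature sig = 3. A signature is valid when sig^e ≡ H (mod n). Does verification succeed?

fails

sig^2 ≡ 3^2 = 9
sig^4 ≡ 9^2 = 81
sig^8 ≡ 81^2 = 6561 ≡ 6
sig^16 ≡ 6^2 = 36
17 = 16 + 1, so sig^17 ≡ 36·3 ≡ 13 (mod 95)
The recovered value 13 does not match the digest 82.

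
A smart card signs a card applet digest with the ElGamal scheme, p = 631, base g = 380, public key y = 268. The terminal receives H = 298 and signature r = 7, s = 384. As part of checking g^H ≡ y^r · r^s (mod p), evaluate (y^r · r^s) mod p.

68

268^2 = 71824 ≡ 521
268^4 ≡ 521^2 = 271441 ≡ 111
7 = 4 + 2 + 1, so 268^7 ≡ 111·521·268 ≡ 86 (mod 631)
7^2 = 49
7^4 ≡ 49^2 = 2401 ≡ 508
7^8 ≡ 508^2 = 258064 ≡ 616
7^16 ≡ 616^2 = 379456 ≡ 225
7^32 ≡ 225^2 = 50625 ≡ 145
7^64 ≡ 145^2 = 21025 ≡ 202
7^128 ≡ 202^2 = 40804 ≡ 420
7^256 ≡ 420^2 = 176400 ≡ 351
384 = 256 + 128, so 7^384 ≡ 351·420 ≡ 397 (mod 631)
y^r · r^s ≡ 86·397 = 34142 ≡ 68 (mod 631)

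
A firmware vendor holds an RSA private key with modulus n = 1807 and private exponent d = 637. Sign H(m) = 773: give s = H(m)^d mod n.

(H(m))^2 ≡ 773^2 = 597529 ≡ 1219
(H(m))^4 ≡ 1219^2 = 1485961 ≡ 607
(H(m))^8 ≡ 607^2 = 368449 ≡ 1628
(H(m))^16 ≡ 1628^2 = 2650384 ≡ 1322
(H(m))^32 ≡ 1322^2 = 1747684 ≡ 315
(H(m))^64 ≡ 315^2 = 99225 ≡ 1647
(H(m))^128 ≡ 1647^2 = 2712609 ≡ 302
(H(m))^256 ≡ 302^2 = 91204 ≡ 854
(H(m))^512 ≡ 854^2 = 729316 ≡ 1095
637 = 512 + 64 + 32 + 16 + 8 + 4 + 1, so (H(m))^637 ≡ 1095·1647·315·1322·1628·607·773 ≡ 71 (mod 1807)

71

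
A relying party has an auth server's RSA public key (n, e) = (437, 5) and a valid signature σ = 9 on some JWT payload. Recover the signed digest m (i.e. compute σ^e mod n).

σ^5 mod 437 = 54

54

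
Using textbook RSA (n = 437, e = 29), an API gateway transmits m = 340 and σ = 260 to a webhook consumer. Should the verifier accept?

reject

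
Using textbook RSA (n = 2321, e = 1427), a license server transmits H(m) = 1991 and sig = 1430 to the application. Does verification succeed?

passes

sig^2 ≡ 1430^2 = 2044900 ≡ 99
sig^4 ≡ 99^2 = 9801 ≡ 517
sig^8 ≡ 517^2 = 267289 ≡ 374
sig^16 ≡ 374^2 = 139876 ≡ 616
sig^32 ≡ 616^2 = 379456 ≡ 1133
sig^64 ≡ 1133^2 = 1283689 ≡ 176
sig^128 ≡ 176^2 = 30976 ≡ 803
sig^256 ≡ 803^2 = 644809 ≡ 1892
sig^512 ≡ 1892^2 = 3579664 ≡ 682
sig^1024 ≡ 682^2 = 465124 ≡ 924
1427 = 1024 + 256 + 128 + 16 + 2 + 1, so sig^1427 ≡ 924·1892·803·616·99·1430 ≡ 1991 (mod 2321)
sig^1427 mod 2321 = 1991 matches H(m).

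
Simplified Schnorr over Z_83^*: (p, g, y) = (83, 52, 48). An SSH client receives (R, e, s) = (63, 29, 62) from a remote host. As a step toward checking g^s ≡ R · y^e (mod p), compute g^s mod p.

23

Squares mod 83: 52^1≡52, 52^2≡48, 52^4≡63, 52^8≡68, 52^16≡59, 52^32≡78
62 = 32 + 16 + 8 + 4 + 2, so 52^62 ≡ 78·59·68·63·48 ≡ 23 (mod 83)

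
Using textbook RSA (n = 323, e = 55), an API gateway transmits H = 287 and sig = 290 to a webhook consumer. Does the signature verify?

does not verify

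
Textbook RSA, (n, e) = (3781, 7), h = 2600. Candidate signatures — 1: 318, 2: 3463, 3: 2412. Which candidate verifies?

2

Candidate 1: 318^7 mod 3781 = 1181
Candidate 2: 3463^7 mod 3781 = 2600
  → matches h = 2600
Candidate 3: 2412^7 mod 3781 = 417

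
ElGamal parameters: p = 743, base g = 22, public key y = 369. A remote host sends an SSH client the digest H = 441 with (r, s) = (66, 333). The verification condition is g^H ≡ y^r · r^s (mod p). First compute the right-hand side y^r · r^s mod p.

295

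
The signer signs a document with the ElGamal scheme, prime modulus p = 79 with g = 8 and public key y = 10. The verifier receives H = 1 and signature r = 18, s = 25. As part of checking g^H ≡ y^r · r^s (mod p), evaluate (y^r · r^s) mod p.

8

10^18 mod 79 = 65
18^25 mod 79 = 22
y^r · r^s ≡ 65·22 = 1430 ≡ 8 (mod 79)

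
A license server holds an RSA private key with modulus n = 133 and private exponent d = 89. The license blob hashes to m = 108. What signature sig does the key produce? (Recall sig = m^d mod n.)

117

m^2 ≡ 108^2 = 11664 ≡ 93
m^4 ≡ 93^2 = 8649 ≡ 4
m^8 ≡ 4^2 = 16
m^16 ≡ 16^2 = 256 ≡ 123
m^32 ≡ 123^2 = 15129 ≡ 100
m^64 ≡ 100^2 = 10000 ≡ 25
89 = 64 + 16 + 8 + 1, so m^89 ≡ 25·123·16·108 ≡ 117 (mod 133)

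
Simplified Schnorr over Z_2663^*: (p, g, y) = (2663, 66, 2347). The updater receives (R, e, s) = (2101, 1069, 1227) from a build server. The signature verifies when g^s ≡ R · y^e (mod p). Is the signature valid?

g^s mod p:
Squares mod 2663: 66^1≡66, 66^2≡1693, 66^4≡861, 66^8≡1007, 66^16≡2109, 66^32≡671, 66^64≡194, 66^128≡354, 66^256≡155, 66^512≡58, 66^1024≡701
1227 = 1024 + 128 + 64 + 8 + 2 + 1, so 66^1227 ≡ 701·354·194·1007·1693·66 ≡ 2599 (mod 2663)
R · y^e mod p:
Squares mod 2663: 2347^1≡2347, 2347^2≡1325, 2347^4≡708, 2347^8≡620, 2347^16≡928, 2347^32≡1035, 2347^64≡699, 2347^128≡1272, 2347^256≡1543, 2347^512≡127, 2347^1024≡151
1069 = 1024 + 32 + 8 + 4 + 1, so 2347^1069 ≡ 151·1035·620·708·2347 ≡ 1141 (mod 2663)
2101·1141 = 2397241 ≡ 541 (mod 2663)
2599 ≠ 541; the check fails.

invalid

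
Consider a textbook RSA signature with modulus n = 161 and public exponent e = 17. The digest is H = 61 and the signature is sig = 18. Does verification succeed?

fails

Squares mod 161: sig^1≡18, sig^2≡2, sig^4≡4, sig^8≡16, sig^16≡95
17 = 16 + 1, so sig^17 ≡ 95·18 ≡ 100 (mod 161)
The recovered value 100 does not match the digest 61.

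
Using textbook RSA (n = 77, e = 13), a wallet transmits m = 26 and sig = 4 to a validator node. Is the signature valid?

invalid

sig^2 ≡ 4^2 = 16
sig^4 ≡ 16^2 = 256 ≡ 25
sig^8 ≡ 25^2 = 625 ≡ 9
13 = 8 + 4 + 1, so sig^13 ≡ 9·25·4 ≡ 53 (mod 77)
The recovered value 53 does not match the digest 26.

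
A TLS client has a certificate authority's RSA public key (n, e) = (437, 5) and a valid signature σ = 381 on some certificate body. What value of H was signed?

96

σ^2 ≡ 381^2 = 145161 ≡ 77
σ^4 ≡ 77^2 = 5929 ≡ 248
5 = 4 + 1, so σ^5 ≡ 248·381 ≡ 96 (mod 437)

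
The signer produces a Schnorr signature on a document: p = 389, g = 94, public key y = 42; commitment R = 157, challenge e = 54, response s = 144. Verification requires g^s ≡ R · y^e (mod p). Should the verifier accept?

accept

g^s mod p:
94^2 = 8836 ≡ 278
94^4 ≡ 278^2 = 77284 ≡ 262
94^8 ≡ 262^2 = 68644 ≡ 180
94^16 ≡ 180^2 = 32400 ≡ 113
94^32 ≡ 113^2 = 12769 ≡ 321
94^64 ≡ 321^2 = 103041 ≡ 345
94^128 ≡ 345^2 = 119025 ≡ 380
144 = 128 + 16, so 94^144 ≡ 380·113 ≡ 150 (mod 389)
R · y^e mod p:
42^2 = 1764 ≡ 208
42^4 ≡ 208^2 = 43264 ≡ 85
42^8 ≡ 85^2 = 7225 ≡ 223
42^16 ≡ 223^2 = 49729 ≡ 326
42^32 ≡ 326^2 = 106276 ≡ 79
54 = 32 + 16 + 4 + 2, so 42^54 ≡ 79·326·85·208 ≡ 385 (mod 389)
157·385 = 60445 ≡ 150 (mod 389)
150 ≡ 150 (mod 389); signature holds.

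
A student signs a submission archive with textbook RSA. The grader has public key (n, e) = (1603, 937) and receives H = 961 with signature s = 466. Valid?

no

Squares mod 1603: s^1≡466, s^2≡751, s^4≡1348, s^8≡905, s^16≡1495, s^32≡443, s^64≡683, s^128≡16, s^256≡256, s^512≡1416
937 = 512 + 256 + 128 + 32 + 8 + 1, so s^937 ≡ 1416·256·16·443·905·466 ≡ 802 (mod 1603)
The recovered value 802 does not match the digest 961.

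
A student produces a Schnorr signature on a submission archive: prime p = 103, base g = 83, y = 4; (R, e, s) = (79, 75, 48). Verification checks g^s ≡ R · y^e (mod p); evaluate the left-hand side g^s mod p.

100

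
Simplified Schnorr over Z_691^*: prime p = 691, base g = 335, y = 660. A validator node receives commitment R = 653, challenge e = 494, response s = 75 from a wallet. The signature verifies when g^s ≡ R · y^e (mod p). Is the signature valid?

valid

g^s mod p:
335^75 mod 691 = 381
R · y^e mod p:
660^494 mod 691 = 190
653·190 = 124070 ≡ 381 (mod 691)
381 ≡ 381 (mod 691); signature holds.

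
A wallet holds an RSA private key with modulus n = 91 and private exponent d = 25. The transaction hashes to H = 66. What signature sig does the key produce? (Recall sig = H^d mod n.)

H^2 ≡ 66^2 = 4356 ≡ 79
H^4 ≡ 79^2 = 6241 ≡ 53
H^8 ≡ 53^2 = 2809 ≡ 79
H^16 ≡ 79^2 = 6241 ≡ 53
25 = 16 + 8 + 1, so H^25 ≡ 53·79·66 ≡ 66 (mod 91)

66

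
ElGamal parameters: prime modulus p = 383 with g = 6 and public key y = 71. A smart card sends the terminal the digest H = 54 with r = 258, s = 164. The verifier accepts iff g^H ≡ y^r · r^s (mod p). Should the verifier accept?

Left side g^H mod p:
Squares mod 383: 6^1≡6, 6^2≡36, 6^4≡147, 6^8≡161, 6^16≡260, 6^32≡192
54 = 32 + 16 + 4 + 2, so 6^54 ≡ 192·260·147·36 ≡ 92 (mod 383)
Right side y^r · r^s mod p:
Squares mod 383: 71^1≡71, 71^2≡62, 71^4≡14, 71^8≡196, 71^16≡116, 71^32≡51, 71^64≡303, 71^128≡272, 71^256≡65
258 = 256 + 2, so 71^258 ≡ 65·62 ≡ 200 (mod 383)
Squares mod 383: 258^1≡258, 258^2≡305, 258^4≡339, 258^8≡21, 258^16≡58, 258^32≡300, 258^64≡378, 258^128≡25
164 = 128 + 32 + 4, so 258^164 ≡ 25·300·339 ≡ 146 (mod 383)
200·146 = 29200 ≡ 92 (mod 383)
92 ≡ 92 (mod 383), so the signature is genuine.

accept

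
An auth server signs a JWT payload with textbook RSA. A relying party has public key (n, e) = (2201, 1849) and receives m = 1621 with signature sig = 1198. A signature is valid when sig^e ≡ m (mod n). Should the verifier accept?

accept

sig^2 ≡ 1198^2 = 1435204 ≡ 152
sig^4 ≡ 152^2 = 23104 ≡ 1094
sig^8 ≡ 1094^2 = 1196836 ≡ 1693
sig^16 ≡ 1693^2 = 2866249 ≡ 547
sig^32 ≡ 547^2 = 299209 ≡ 2074
sig^64 ≡ 2074^2 = 4301476 ≡ 722
sig^128 ≡ 722^2 = 521284 ≡ 1848
sig^256 ≡ 1848^2 = 3415104 ≡ 1353
sig^512 ≡ 1353^2 = 1830609 ≡ 1578
sig^1024 ≡ 1578^2 = 2490084 ≡ 753
1849 = 1024 + 512 + 256 + 32 + 16 + 8 + 1, so sig^1849 ≡ 753·1578·1353·2074·547·1693·1198 ≡ 1621 (mod 2201)
sig^1849 mod 2201 = 1621 matches m.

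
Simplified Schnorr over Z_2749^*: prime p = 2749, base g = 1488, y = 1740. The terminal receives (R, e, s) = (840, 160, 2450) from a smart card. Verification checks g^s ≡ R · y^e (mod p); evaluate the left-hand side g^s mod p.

2600

1488^2450 mod 2749 = 2600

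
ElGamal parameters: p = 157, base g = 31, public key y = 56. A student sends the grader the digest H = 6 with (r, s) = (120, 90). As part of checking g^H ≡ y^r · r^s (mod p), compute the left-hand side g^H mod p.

108

Squares mod 157: 31^1≡31, 31^2≡19, 31^4≡47
6 = 4 + 2, so 31^6 ≡ 47·19 ≡ 108 (mod 157)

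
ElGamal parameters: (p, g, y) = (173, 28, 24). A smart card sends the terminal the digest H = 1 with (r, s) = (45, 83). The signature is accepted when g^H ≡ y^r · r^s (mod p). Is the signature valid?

invalid

Left side g^H mod p:
28^1 mod 173 = 28
Right side y^r · r^s mod p:
24^2 = 576 ≡ 57
24^4 ≡ 57^2 = 3249 ≡ 135
24^8 ≡ 135^2 = 18225 ≡ 60
24^16 ≡ 60^2 = 3600 ≡ 140
24^32 ≡ 140^2 = 19600 ≡ 51
45 = 32 + 8 + 4 + 1, so 24^45 ≡ 51·60·135·24 ≡ 116 (mod 173)
45^2 = 2025 ≡ 122
45^4 ≡ 122^2 = 14884 ≡ 6
45^8 ≡ 6^2 = 36
45^16 ≡ 36^2 = 1296 ≡ 85
45^32 ≡ 85^2 = 7225 ≡ 132
45^64 ≡ 132^2 = 17424 ≡ 124
83 = 64 + 16 + 2 + 1, so 45^83 ≡ 124·85·122·45 ≡ 79 (mod 173)
116·79 = 9164 ≡ 168 (mod 173)
28 ≠ 168, so verification fails.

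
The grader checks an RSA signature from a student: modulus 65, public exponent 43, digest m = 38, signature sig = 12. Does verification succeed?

passes

sig^2 ≡ 12^2 = 144 ≡ 14
sig^4 ≡ 14^2 = 196 ≡ 1
sig^8 ≡ 1^2 = 1
sig^16 ≡ 1^2 = 1
sig^32 ≡ 1^2 = 1
43 = 32 + 8 + 2 + 1, so sig^43 ≡ 1·1·14·12 ≡ 38 (mod 65)
sig^43 mod 65 = 38 matches m.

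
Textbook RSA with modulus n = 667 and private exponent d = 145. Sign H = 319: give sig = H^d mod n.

H^2 ≡ 319^2 = 101761 ≡ 377
H^4 ≡ 377^2 = 142129 ≡ 58
H^8 ≡ 58^2 = 3364 ≡ 29
H^16 ≡ 29^2 = 841 ≡ 174
H^32 ≡ 174^2 = 30276 ≡ 261
H^64 ≡ 261^2 = 68121 ≡ 87
H^128 ≡ 87^2 = 7569 ≡ 232
145 = 128 + 16 + 1, so H^145 ≡ 232·174·319 ≡ 290 (mod 667)

290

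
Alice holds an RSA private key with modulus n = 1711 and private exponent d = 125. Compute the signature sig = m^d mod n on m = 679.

m^2 ≡ 679^2 = 461041 ≡ 782
m^4 ≡ 782^2 = 611524 ≡ 697
m^8 ≡ 697^2 = 485809 ≡ 1596
m^16 ≡ 1596^2 = 2547216 ≡ 1248
m^32 ≡ 1248^2 = 1557504 ≡ 494
m^64 ≡ 494^2 = 244036 ≡ 1074
125 = 64 + 32 + 16 + 8 + 4 + 1, so m^125 ≡ 1074·494·1248·1596·697·679 ≡ 621 (mod 1711)

621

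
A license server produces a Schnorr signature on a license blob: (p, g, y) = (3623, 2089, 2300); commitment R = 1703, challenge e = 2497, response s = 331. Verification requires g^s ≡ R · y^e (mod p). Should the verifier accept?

accept

g^s mod p:
Squares mod 3623: 2089^1≡2089, 2089^2≡1829, 2089^4≡1212, 2089^8≡1629, 2089^16≡1605, 2089^32≡72, 2089^64≡1561, 2089^128≡2065, 2089^256≡3577
331 = 256 + 64 + 8 + 2 + 1, so 2089^331 ≡ 3577·1561·1629·1829·2089 ≡ 1596 (mod 3623)
R · y^e mod p:
Squares mod 3623: 2300^1≡2300, 2300^2≡420, 2300^4≡2496, 2300^8≡2079, 2300^16≡2, 2300^32≡4, 2300^64≡16, 2300^128≡256, 2300^256≡322, 2300^512≡2240, 2300^1024≡3368, 2300^2048≡3434
2497 = 2048 + 256 + 128 + 64 + 1, so 2300^2497 ≡ 3434·322·256·16·2300 ≡ 1154 (mod 3623)
1703·1154 = 1965262 ≡ 1596 (mod 3623)
1596 ≡ 1596 (mod 3623); signature holds.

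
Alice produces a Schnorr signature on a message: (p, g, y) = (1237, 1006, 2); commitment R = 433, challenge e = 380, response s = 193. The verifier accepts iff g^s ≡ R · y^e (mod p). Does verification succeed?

fails

g^s mod p:
1006^2 = 1012036 ≡ 170
1006^4 ≡ 170^2 = 28900 ≡ 449
1006^8 ≡ 449^2 = 201601 ≡ 1207
1006^16 ≡ 1207^2 = 1456849 ≡ 900
1006^32 ≡ 900^2 = 810000 ≡ 1002
1006^64 ≡ 1002^2 = 1004004 ≡ 797
1006^128 ≡ 797^2 = 635209 ≡ 628
193 = 128 + 64 + 1, so 1006^193 ≡ 628·797·1006 ≡ 720 (mod 1237)
R · y^e mod p:
2^2 = 4
2^4 ≡ 4^2 = 16
2^8 ≡ 16^2 = 256
2^16 ≡ 256^2 = 65536 ≡ 1212
2^32 ≡ 1212^2 = 1468944 ≡ 625
2^64 ≡ 625^2 = 390625 ≡ 970
2^128 ≡ 970^2 = 940900 ≡ 780
2^256 ≡ 780^2 = 608400 ≡ 1033
380 = 256 + 64 + 32 + 16 + 8 + 4, so 2^380 ≡ 1033·970·625·1212·256·16 ≡ 1188 (mod 1237)
433·1188 = 514404 ≡ 1049 (mod 1237)
720 ≠ 1049; the check fails.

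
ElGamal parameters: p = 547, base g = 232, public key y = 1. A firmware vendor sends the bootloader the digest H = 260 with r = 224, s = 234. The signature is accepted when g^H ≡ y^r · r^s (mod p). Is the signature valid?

invalid

Left side g^H mod p:
232^2 = 53824 ≡ 218
232^4 ≡ 218^2 = 47524 ≡ 482
232^8 ≡ 482^2 = 232324 ≡ 396
232^16 ≡ 396^2 = 156816 ≡ 374
232^32 ≡ 374^2 = 139876 ≡ 391
232^64 ≡ 391^2 = 152881 ≡ 268
232^128 ≡ 268^2 = 71824 ≡ 167
232^256 ≡ 167^2 = 27889 ≡ 539
260 = 256 + 4, so 232^260 ≡ 539·482 ≡ 520 (mod 547)
Right side y^r · r^s mod p:
1^2 = 1
1^4 ≡ 1^2 = 1
1^8 ≡ 1^2 = 1
1^16 ≡ 1^2 = 1
1^32 ≡ 1^2 = 1
1^64 ≡ 1^2 = 1
1^128 ≡ 1^2 = 1
224 = 128 + 64 + 32, so 1^224 ≡ 1·1·1 ≡ 1 (mod 547)
224^2 = 50176 ≡ 399
224^4 ≡ 399^2 = 159201 ≡ 24
224^8 ≡ 24^2 = 576 ≡ 29
224^16 ≡ 29^2 = 841 ≡ 294
224^32 ≡ 294^2 = 86436 ≡ 10
224^64 ≡ 10^2 = 100
224^128 ≡ 100^2 = 10000 ≡ 154
234 = 128 + 64 + 32 + 8 + 2, so 224^234 ≡ 154·100·10·29·399 ≡ 544 (mod 547)
1·544 = 544 ≡ 544 (mod 547)
520 ≠ 544, so verification fails.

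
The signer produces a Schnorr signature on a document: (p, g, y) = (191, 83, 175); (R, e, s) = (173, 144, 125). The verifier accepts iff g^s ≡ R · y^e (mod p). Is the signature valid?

valid

g^s mod p:
Squares mod 191: 83^1≡83, 83^2≡13, 83^4≡169, 83^8≡102, 83^16≡90, 83^32≡78, 83^64≡163
125 = 64 + 32 + 16 + 8 + 4 + 1, so 83^125 ≡ 163·78·90·102·169·83 ≡ 185 (mod 191)
R · y^e mod p:
Squares mod 191: 175^1≡175, 175^2≡65, 175^4≡23, 175^8≡147, 175^16≡26, 175^32≡103, 175^64≡104, 175^128≡120
144 = 128 + 16, so 175^144 ≡ 120·26 ≡ 64 (mod 191)
173·64 = 11072 ≡ 185 (mod 191)
185 ≡ 185 (mod 191); signature holds.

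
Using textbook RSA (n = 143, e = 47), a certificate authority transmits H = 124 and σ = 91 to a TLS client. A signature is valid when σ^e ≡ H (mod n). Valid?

no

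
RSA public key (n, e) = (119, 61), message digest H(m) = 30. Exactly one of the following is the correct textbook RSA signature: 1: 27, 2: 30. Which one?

Candidate 1: Squares mod 119: 27^1≡27, 27^2≡15, 27^4≡106, 27^8≡50, 27^16≡1, 27^32≡1; 61 = 32 + 16 + 8 + 4 + 1, so 27^61 ≡ 1·1·50·106·27 ≡ 62 (mod 119)
Candidate 2: Squares mod 119: 30^1≡30, 30^2≡67, 30^4≡86, 30^8≡18, 30^16≡86, 30^32≡18; 61 = 32 + 16 + 8 + 4 + 1, so 30^61 ≡ 18·86·18·86·30 ≡ 30 (mod 119)
  → matches H(m) = 30

2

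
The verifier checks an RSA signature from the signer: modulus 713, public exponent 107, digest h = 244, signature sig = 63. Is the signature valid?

invalid

Squares mod 713: sig^1≡63, sig^2≡404, sig^4≡652, sig^8≡156, sig^16≡94, sig^32≡280, sig^64≡683
107 = 64 + 32 + 8 + 2 + 1, so sig^107 ≡ 683·280·156·404·63 ≡ 373 (mod 713)
373 ≠ 244, so verification fails.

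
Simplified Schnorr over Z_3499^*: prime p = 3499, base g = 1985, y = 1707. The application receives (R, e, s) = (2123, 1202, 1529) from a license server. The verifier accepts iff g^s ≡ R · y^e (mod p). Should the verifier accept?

g^s mod p:
1985^2 = 3940225 ≡ 351
1985^4 ≡ 351^2 = 123201 ≡ 736
1985^8 ≡ 736^2 = 541696 ≡ 2850
1985^16 ≡ 2850^2 = 8122500 ≡ 1321
1985^32 ≡ 1321^2 = 1745041 ≡ 2539
1985^64 ≡ 2539^2 = 6446521 ≡ 1363
1985^128 ≡ 1363^2 = 1857769 ≡ 3299
1985^256 ≡ 3299^2 = 10883401 ≡ 1511
1985^512 ≡ 1511^2 = 2283121 ≡ 1773
1985^1024 ≡ 1773^2 = 3143529 ≡ 1427
1529 = 1024 + 256 + 128 + 64 + 32 + 16 + 8 + 1, so 1985^1529 ≡ 1427·1511·3299·1363·2539·1321·2850·1985 ≡ 2341 (mod 3499)
R · y^e mod p:
1707^2 = 2913849 ≡ 2681
1707^4 ≡ 2681^2 = 7187761 ≡ 815
1707^8 ≡ 815^2 = 664225 ≡ 2914
1707^16 ≡ 2914^2 = 8491396 ≡ 2822
1707^32 ≡ 2822^2 = 7963684 ≡ 3459
1707^64 ≡ 3459^2 = 11964681 ≡ 1600
1707^128 ≡ 1600^2 = 2560000 ≡ 2231
1707^256 ≡ 2231^2 = 4977361 ≡ 1783
1707^512 ≡ 1783^2 = 3179089 ≡ 1997
1707^1024 ≡ 1997^2 = 3988009 ≡ 2648
1202 = 1024 + 128 + 32 + 16 + 2, so 1707^1202 ≡ 2648·2231·3459·2822·2681 ≡ 2390 (mod 3499)
2123·2390 = 5073970 ≡ 420 (mod 3499)
2341 ≠ 420; the check fails.

reject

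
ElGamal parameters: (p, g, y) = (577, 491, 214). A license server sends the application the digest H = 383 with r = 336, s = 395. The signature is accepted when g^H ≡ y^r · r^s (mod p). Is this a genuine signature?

Left side g^H mod p:
491^2 = 241081 ≡ 472
491^4 ≡ 472^2 = 222784 ≡ 62
491^8 ≡ 62^2 = 3844 ≡ 382
491^16 ≡ 382^2 = 145924 ≡ 520
491^32 ≡ 520^2 = 270400 ≡ 364
491^64 ≡ 364^2 = 132496 ≡ 363
491^128 ≡ 363^2 = 131769 ≡ 213
491^256 ≡ 213^2 = 45369 ≡ 363
383 = 256 + 64 + 32 + 16 + 8 + 4 + 2 + 1, so 491^383 ≡ 363·363·364·520·382·62·472·491 ≡ 369 (mod 577)
Right side y^r · r^s mod p:
214^2 = 45796 ≡ 213
214^4 ≡ 213^2 = 45369 ≡ 363
214^8 ≡ 363^2 = 131769 ≡ 213
214^16 ≡ 213^2 = 45369 ≡ 363
214^32 ≡ 363^2 = 131769 ≡ 213
214^64 ≡ 213^2 = 45369 ≡ 363
214^128 ≡ 363^2 = 131769 ≡ 213
214^256 ≡ 213^2 = 45369 ≡ 363
336 = 256 + 64 + 16, so 214^336 ≡ 363·363·363 ≡ 1 (mod 577)
336^2 = 112896 ≡ 381
336^4 ≡ 381^2 = 145161 ≡ 334
336^8 ≡ 334^2 = 111556 ≡ 195
336^16 ≡ 195^2 = 38025 ≡ 520
336^32 ≡ 520^2 = 270400 ≡ 364
336^64 ≡ 364^2 = 132496 ≡ 363
336^128 ≡ 363^2 = 131769 ≡ 213
336^256 ≡ 213^2 = 45369 ≡ 363
395 = 256 + 128 + 8 + 2 + 1, so 336^395 ≡ 363·213·195·381·336 ≡ 369 (mod 577)
1·369 = 369 ≡ 369 (mod 577)
369 ≡ 369 (mod 577), so the signature is genuine.

genuine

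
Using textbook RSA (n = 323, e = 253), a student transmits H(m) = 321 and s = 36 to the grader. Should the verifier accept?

accept

s^2 ≡ 36^2 = 1296 ≡ 4
s^4 ≡ 4^2 = 16
s^8 ≡ 16^2 = 256
s^16 ≡ 256^2 = 65536 ≡ 290
s^32 ≡ 290^2 = 84100 ≡ 120
s^64 ≡ 120^2 = 14400 ≡ 188
s^128 ≡ 188^2 = 35344 ≡ 137
253 = 128 + 64 + 32 + 16 + 8 + 4 + 1, so s^253 ≡ 137·188·120·290·256·16·36 ≡ 321 (mod 323)
321 = H(m), so the signature checks out.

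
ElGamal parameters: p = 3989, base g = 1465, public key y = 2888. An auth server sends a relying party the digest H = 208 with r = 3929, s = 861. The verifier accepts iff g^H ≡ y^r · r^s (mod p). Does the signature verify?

Left side g^H mod p:
1465^2 = 2146225 ≡ 143
1465^4 ≡ 143^2 = 20449 ≡ 504
1465^8 ≡ 504^2 = 254016 ≡ 2709
1465^16 ≡ 2709^2 = 7338681 ≡ 2910
1465^32 ≡ 2910^2 = 8468100 ≡ 3442
1465^64 ≡ 3442^2 = 11847364 ≡ 34
1465^128 ≡ 34^2 = 1156
208 = 128 + 64 + 16, so 1465^208 ≡ 1156·34·2910 ≡ 2032 (mod 3989)
Right side y^r · r^s mod p:
2888^2 = 8340544 ≡ 3534
2888^4 ≡ 3534^2 = 12489156 ≡ 3586
2888^8 ≡ 3586^2 = 12859396 ≡ 2849
2888^16 ≡ 2849^2 = 8116801 ≡ 3175
2888^32 ≡ 3175^2 = 10080625 ≡ 422
2888^64 ≡ 422^2 = 178084 ≡ 2568
2888^128 ≡ 2568^2 = 6594624 ≡ 807
2888^256 ≡ 807^2 = 651249 ≡ 1042
2888^512 ≡ 1042^2 = 1085764 ≡ 756
2888^1024 ≡ 756^2 = 571536 ≡ 1109
2888^2048 ≡ 1109^2 = 1229881 ≡ 1269
3929 = 2048 + 1024 + 512 + 256 + 64 + 16 + 8 + 1, so 2888^3929 ≡ 1269·1109·756·1042·2568·3175·2849·2888 ≡ 19 (mod 3989)
3929^2 = 15437041 ≡ 3600
3929^4 ≡ 3600^2 = 12960000 ≡ 3728
3929^8 ≡ 3728^2 = 13897984 ≡ 308
3929^16 ≡ 308^2 = 94864 ≡ 3117
3929^32 ≡ 3117^2 = 9715689 ≡ 2474
3929^64 ≡ 2474^2 = 6120676 ≡ 1550
3929^128 ≡ 1550^2 = 2402500 ≡ 1122
3929^256 ≡ 1122^2 = 1258884 ≡ 2349
3929^512 ≡ 2349^2 = 5517801 ≡ 1014
861 = 512 + 256 + 64 + 16 + 8 + 4 + 1, so 3929^861 ≡ 1014·2349·1550·3117·308·3728·3929 ≡ 3886 (mod 3989)
19·3886 = 73834 ≡ 2032 (mod 3989)
2032 ≡ 2032 (mod 3989), so the signature is genuine.

verifies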